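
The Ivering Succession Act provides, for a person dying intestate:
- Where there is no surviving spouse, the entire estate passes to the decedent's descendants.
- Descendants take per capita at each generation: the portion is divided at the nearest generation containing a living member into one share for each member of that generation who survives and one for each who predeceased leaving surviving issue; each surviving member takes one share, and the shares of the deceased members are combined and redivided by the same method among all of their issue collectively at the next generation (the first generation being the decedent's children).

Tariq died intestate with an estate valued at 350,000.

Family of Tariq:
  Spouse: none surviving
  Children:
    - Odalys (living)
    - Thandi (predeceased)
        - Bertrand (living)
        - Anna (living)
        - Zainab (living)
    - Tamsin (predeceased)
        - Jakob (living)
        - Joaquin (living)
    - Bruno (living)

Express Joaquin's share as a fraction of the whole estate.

The entire 350,000 passes to the descendants.
That amount (350,000) is divided at the children's generation into 4 shares of 87,500. Odalys and Bruno each take 87,500. The 2 shares of the deceased (Thandi and Tamsin) are combined into a pool of 175,000.
That pool (175,000) is divided at the grandchildren's generation equally among Bertrand, Anna, Zainab, Jakob, and Joaquin: 35,000 each.

Joaquin receives 1/10 of the estate.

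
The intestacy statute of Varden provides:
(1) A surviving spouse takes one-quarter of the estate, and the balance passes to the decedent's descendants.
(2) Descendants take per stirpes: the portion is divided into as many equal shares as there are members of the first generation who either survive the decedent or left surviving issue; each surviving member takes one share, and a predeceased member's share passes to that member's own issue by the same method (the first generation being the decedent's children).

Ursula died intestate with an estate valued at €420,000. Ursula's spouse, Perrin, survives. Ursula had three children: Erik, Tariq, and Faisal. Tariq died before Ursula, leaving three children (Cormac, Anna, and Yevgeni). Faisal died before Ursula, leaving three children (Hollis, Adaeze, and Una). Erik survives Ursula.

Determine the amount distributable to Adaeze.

Perrin takes one-quarter of €420,000 = €105,000. The remaining €315,000 passes to the descendants.
The descendants' portion (€315,000) is divided into 3 shares of €105,000: Erik takes €105,000; Tariq's €105,000 share passes to Tariq's issue; Faisal's €105,000 share passes to Faisal's issue.
Tariq's share (€105,000) is divided into 3 shares of €35,000: Cormac, Anna, and Yevgeni each take €35,000.
Faisal's share (€105,000) is divided into 3 shares of €35,000: Hollis, Adaeze, and Una each take €35,000.

Adaeze receives €35,000.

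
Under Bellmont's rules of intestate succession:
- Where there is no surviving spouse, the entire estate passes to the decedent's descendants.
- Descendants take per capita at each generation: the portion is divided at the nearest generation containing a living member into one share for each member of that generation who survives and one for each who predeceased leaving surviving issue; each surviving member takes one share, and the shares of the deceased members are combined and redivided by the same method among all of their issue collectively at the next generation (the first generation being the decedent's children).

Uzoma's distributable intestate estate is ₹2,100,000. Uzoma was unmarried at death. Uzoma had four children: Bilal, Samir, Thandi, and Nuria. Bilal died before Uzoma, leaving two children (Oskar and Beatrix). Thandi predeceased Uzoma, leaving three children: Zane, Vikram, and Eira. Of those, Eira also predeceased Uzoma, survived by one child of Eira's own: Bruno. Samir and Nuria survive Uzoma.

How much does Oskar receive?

The entire ₹2,100,000 passes to the descendants.
That amount (₹2,100,000) is divided at the children's generation into 4 shares of ₹525,000. Samir and Nuria each take ₹525,000. The 2 shares of the deceased (Bilal and Thandi) are combined into a pool of ₹1,050,000.
That pool (₹1,050,000) is divided at the grandchildren's generation into 5 shares of ₹210,000. Oskar, Beatrix, Zane, and Vikram each take ₹210,000. The remaining share for the deceased Eira (₹210,000) is carried to the next generation.
That pool (₹210,000) passes entirely to Bruno, the sole taker at the great-grandchildren's generation.

Oskar receives ₹210,000.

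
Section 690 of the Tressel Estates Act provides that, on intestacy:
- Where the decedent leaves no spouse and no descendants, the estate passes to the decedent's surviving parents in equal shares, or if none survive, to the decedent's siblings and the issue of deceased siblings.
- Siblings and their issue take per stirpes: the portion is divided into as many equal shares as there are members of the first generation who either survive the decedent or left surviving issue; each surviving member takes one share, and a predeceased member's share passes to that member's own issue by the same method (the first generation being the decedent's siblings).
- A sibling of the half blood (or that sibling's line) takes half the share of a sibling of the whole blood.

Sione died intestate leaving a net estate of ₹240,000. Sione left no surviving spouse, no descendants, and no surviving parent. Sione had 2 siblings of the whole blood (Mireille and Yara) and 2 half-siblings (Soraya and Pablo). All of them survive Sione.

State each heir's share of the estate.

Mireille: ₹80,000; Soraya: ₹40,000; Yara: ₹80,000; Pablo: ₹40,000

The entire ₹240,000 passes to the siblings and their issue.
Counting each half-blood sibling's line as half a unit, there are 3 units in ₹240,000, so one unit is ₹80,000. Whole-blood lines (Mireille and Yara) take ₹80,000 each; half-blood lines (Soraya and Pablo) take ₹40,000 each.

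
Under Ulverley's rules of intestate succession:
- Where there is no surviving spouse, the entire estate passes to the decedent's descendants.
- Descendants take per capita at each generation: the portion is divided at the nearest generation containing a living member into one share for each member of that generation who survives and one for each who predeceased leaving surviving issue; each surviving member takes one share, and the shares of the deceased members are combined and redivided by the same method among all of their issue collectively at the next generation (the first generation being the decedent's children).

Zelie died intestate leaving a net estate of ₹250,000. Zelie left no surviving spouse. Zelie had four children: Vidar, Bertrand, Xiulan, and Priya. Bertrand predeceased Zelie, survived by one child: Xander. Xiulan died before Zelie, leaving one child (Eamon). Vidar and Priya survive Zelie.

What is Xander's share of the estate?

The entire ₹250,000 passes to the descendants.
That amount (₹250,000) is divided at the children's generation into 4 shares of ₹62,500. Vidar and Priya each take ₹62,500. The 2 shares of the deceased (Bertrand and Xiulan) are combined into a pool of ₹125,000.
That pool (₹125,000) is divided at the grandchildren's generation equally among Xander and Eamon: ₹62,500 each.

Xander receives ₹62,500.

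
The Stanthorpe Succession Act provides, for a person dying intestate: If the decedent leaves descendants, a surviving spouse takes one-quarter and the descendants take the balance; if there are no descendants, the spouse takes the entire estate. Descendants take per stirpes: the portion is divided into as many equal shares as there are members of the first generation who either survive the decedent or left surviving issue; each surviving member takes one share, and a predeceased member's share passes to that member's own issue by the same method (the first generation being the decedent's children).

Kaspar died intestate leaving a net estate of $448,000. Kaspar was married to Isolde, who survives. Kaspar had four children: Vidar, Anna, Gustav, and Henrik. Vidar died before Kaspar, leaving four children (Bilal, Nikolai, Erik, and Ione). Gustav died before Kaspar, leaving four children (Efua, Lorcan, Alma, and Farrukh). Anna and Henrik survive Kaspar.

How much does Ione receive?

Ione receives $21,000.

Isolde takes one-quarter of $448,000 = $112,000. The remaining $336,000 passes to the descendants.
The descendants' portion ($336,000) is divided into 4 shares of $84,000: Anna and Henrik each take $84,000; Vidar's $84,000 share passes to Vidar's issue; Gustav's $84,000 share passes to Gustav's issue.
Vidar's share ($84,000) is divided into 4 shares of $21,000: Bilal, Nikolai, Erik, and Ione each take $21,000.
Gustav's share ($84,000) is divided into 4 shares of $21,000: Efua, Lorcan, Alma, and Farrukh each take $21,000.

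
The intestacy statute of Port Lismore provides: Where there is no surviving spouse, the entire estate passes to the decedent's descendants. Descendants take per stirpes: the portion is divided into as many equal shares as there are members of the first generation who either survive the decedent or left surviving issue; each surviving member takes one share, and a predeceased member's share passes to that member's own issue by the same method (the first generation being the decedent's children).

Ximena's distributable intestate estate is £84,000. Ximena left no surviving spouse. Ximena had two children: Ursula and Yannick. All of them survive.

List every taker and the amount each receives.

Ursula: £42,000; Yannick: £42,000

The entire £84,000 passes to the descendants.
That amount (£84,000) is divided into 2 shares of £42,000: Ursula and Yannick each take £42,000.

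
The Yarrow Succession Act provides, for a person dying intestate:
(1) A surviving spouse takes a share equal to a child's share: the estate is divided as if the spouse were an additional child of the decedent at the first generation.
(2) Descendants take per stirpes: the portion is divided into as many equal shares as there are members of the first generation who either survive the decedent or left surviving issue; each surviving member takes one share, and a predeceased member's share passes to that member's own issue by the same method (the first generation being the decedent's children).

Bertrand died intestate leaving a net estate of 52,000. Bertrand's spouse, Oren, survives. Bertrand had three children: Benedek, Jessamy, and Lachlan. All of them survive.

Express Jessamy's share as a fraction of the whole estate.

Jessamy receives 1/4 of the estate.

The spouse counts as an additional share at the children's level, so there are 4 primary shares of 13,000. Oren takes one such share (13,000).
The children's combined portion (39,000) is divided into 3 shares of 13,000: Benedek, Jessamy, and Lachlan each take 13,000.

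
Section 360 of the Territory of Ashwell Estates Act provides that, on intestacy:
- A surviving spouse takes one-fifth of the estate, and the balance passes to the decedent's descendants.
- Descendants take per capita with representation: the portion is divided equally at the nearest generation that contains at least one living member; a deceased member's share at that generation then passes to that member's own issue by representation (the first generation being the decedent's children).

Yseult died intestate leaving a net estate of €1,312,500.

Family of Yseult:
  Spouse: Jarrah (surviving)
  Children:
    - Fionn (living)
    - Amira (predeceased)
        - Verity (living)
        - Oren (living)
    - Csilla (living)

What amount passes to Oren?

Oren receives €175,000.

Jarrah takes one-fifth of €1,312,500 = €262,500. The remaining €1,050,000 passes to the descendants.
The descendants' portion (€1,050,000) is divided into 3 shares of €350,000: Fionn and Csilla each take €350,000; Amira's €350,000 share passes to Amira's issue.
Amira's share (€350,000) is divided into 2 shares of €175,000: Verity and Oren each take €175,000.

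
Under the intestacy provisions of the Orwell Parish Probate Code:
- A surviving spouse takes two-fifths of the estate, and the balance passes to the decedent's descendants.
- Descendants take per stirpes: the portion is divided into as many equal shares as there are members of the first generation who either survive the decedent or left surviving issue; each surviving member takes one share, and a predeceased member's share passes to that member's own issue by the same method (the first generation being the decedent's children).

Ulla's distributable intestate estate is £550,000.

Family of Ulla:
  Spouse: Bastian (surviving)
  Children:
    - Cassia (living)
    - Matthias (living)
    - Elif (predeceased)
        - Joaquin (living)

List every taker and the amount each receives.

Bastian: £220,000; Cassia: £110,000; Matthias: £110,000; Joaquin: £110,000

Bastian takes two-fifths of £550,000 = £220,000. The remaining £330,000 passes to the descendants.
The descendants' portion (£330,000) is divided into 3 shares of £110,000: Cassia and Matthias each take £110,000; Elif's £110,000 share passes to Elif's issue.
Elif's share (£110,000) passes entirely to Joaquin.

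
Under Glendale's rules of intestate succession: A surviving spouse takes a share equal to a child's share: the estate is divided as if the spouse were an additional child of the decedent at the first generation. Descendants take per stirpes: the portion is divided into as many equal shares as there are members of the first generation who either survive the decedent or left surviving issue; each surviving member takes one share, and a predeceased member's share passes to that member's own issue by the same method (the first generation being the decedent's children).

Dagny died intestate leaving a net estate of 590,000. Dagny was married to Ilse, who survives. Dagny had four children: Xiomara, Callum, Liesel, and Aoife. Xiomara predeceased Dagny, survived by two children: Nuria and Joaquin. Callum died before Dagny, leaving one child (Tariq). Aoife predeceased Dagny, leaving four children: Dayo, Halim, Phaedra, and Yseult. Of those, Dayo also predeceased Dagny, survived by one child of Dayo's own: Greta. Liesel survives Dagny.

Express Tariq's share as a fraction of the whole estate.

The spouse counts as an additional share at the children's level, so there are 5 primary shares of 118,000. Ilse takes one such share (118,000).
The children's combined portion (472,000) is divided into 4 shares of 118,000: Liesel takes 118,000; Xiomara's 118,000 share passes to Xiomara's issue; Callum's 118,000 share passes to Callum's issue; Aoife's 118,000 share passes to Aoife's issue.
Xiomara's share (118,000) is divided into 2 shares of 59,000: Nuria and Joaquin each take 59,000.
Callum's share (118,000) passes entirely to Tariq.
Aoife's share (118,000) is divided into 4 shares of 29,500: Halim, Phaedra, and Yseult each take 29,500; Dayo's 29,500 share passes to Dayo's issue.
Dayo's share (29,500) passes entirely to Greta.

Tariq receives 1/5 of the estate.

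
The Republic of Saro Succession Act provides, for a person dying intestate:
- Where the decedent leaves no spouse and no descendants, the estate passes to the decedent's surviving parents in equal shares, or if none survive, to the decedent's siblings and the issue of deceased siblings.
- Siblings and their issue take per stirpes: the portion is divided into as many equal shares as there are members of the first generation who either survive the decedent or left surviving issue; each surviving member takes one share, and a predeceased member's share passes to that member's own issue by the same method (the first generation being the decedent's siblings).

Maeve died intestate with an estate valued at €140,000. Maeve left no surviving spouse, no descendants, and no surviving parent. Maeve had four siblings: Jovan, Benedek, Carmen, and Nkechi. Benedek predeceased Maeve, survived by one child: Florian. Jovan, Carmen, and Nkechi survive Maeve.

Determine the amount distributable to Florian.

Florian receives €35,000.

The entire €140,000 passes to the siblings and their issue.
That amount (€140,000) is divided into 4 shares of €35,000: Jovan, Carmen, and Nkechi each take €35,000; Benedek's €35,000 share passes to Benedek's issue.
Benedek's share (€35,000) passes entirely to Florian.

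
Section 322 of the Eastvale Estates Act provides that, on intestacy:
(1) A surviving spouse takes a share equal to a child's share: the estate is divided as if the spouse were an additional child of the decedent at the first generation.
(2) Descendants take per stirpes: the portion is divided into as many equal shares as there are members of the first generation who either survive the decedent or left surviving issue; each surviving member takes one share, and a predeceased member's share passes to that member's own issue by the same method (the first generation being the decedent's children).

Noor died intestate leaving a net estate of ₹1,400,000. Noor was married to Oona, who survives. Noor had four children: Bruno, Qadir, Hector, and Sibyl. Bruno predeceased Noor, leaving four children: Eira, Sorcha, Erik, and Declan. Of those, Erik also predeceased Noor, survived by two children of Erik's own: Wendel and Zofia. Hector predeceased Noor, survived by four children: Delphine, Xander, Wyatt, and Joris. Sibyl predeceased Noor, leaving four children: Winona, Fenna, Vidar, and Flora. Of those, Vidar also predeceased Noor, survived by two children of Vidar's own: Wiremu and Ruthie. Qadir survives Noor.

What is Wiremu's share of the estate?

The spouse counts as an additional share at the children's level, so there are 5 primary shares of ₹280,000. Oona takes one such share (₹280,000).
The children's combined portion (₹1,120,000) is divided into 4 shares of ₹280,000: Qadir takes ₹280,000; Bruno's ₹280,000 share passes to Bruno's issue; Hector's ₹280,000 share passes to Hector's issue; Sibyl's ₹280,000 share passes to Sibyl's issue.
Bruno's share (₹280,000) is divided into 4 shares of ₹70,000: Eira, Sorcha, and Declan each take ₹70,000; Erik's ₹70,000 share passes to Erik's issue.
Erik's share (₹70,000) is divided into 2 shares of ₹35,000: Wendel and Zofia each take ₹35,000.
Hector's share (₹280,000) is divided into 4 shares of ₹70,000: Delphine, Xander, Wyatt, and Joris each take ₹70,000.
Sibyl's share (₹280,000) is divided into 4 shares of ₹70,000: Winona, Fenna, and Flora each take ₹70,000; Vidar's ₹70,000 share passes to Vidar's issue.
Vidar's share (₹70,000) is divided into 2 shares of ₹35,000: Wiremu and Ruthie each take ₹35,000.

Wiremu receives ₹35,000.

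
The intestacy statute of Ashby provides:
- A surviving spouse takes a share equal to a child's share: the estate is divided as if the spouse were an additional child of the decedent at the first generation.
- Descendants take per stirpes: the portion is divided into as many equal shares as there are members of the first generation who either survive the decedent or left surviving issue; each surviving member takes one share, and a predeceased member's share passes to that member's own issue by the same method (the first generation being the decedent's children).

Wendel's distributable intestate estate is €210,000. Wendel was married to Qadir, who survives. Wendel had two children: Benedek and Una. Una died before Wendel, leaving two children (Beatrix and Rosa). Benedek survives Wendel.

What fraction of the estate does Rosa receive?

The spouse counts as an additional share at the children's level, so there are 3 primary shares of €70,000. Qadir takes one such share (€70,000).
The children's combined portion (€140,000) is divided into 2 shares of €70,000: Benedek takes €70,000; Una's €70,000 share passes to Una's issue.
Una's share (€70,000) is divided into 2 shares of €35,000: Beatrix and Rosa each take €35,000.

Rosa receives 1/6 of the estate.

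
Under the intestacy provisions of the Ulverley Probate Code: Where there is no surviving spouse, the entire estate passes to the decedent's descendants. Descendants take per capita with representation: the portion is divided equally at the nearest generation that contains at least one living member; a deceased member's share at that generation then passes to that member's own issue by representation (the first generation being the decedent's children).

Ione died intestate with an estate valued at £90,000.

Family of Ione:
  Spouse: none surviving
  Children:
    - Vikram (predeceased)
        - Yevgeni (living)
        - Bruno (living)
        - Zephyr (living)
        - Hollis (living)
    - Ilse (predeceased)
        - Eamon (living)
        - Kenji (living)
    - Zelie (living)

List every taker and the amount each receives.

Yevgeni: £7,500; Bruno: £7,500; Zephyr: £7,500; Hollis: £7,500; Eamon: £15,000; Kenji: £15,000; Zelie: £30,000

The entire £90,000 passes to the descendants.
That amount (£90,000) is divided into 3 shares of £30,000: Zelie takes £30,000; Vikram's £30,000 share passes to Vikram's issue; Ilse's £30,000 share passes to Ilse's issue.
Vikram's share (£30,000) is divided into 4 shares of £7,500: Yevgeni, Bruno, Zephyr, and Hollis each take £7,500.
Ilse's share (£30,000) is divided into 2 shares of £15,000: Eamon and Kenji each take £15,000.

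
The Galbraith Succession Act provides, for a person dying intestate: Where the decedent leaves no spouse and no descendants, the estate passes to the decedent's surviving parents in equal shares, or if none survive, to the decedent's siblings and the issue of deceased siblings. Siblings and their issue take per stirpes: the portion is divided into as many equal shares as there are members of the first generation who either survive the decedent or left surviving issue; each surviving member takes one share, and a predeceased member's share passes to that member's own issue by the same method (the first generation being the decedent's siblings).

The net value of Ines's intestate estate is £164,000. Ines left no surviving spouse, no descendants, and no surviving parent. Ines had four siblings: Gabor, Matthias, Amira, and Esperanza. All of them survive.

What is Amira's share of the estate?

Amira receives £41,000.

The entire £164,000 passes to the siblings and their issue.
That amount (£164,000) is divided into 4 shares of £41,000: Gabor, Matthias, Amira, and Esperanza each take £41,000.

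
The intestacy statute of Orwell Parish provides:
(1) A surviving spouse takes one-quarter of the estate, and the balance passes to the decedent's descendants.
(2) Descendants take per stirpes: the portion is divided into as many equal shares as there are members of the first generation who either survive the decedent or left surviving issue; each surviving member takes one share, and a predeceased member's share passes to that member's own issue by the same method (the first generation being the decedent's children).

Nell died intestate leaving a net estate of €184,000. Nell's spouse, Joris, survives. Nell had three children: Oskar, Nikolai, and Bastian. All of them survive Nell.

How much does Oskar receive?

Joris takes one-quarter of €184,000 = €46,000. The remaining €138,000 passes to the descendants.
The descendants' portion (€138,000) is divided into 3 shares of €46,000: Oskar, Nikolai, and Bastian each take €46,000.

Oskar receives €46,000.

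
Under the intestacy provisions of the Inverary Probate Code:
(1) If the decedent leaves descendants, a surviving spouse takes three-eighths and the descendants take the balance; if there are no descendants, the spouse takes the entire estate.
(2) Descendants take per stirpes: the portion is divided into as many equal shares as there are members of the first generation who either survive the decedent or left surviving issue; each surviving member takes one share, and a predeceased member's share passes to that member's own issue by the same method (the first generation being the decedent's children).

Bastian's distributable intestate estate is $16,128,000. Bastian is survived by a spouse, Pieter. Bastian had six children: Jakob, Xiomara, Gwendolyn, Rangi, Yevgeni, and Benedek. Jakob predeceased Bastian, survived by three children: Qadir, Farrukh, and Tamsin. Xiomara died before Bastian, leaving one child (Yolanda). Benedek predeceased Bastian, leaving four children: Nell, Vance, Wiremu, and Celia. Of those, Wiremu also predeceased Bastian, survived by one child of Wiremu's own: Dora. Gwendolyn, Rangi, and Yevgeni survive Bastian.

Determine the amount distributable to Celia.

Celia receives $420,000.

Pieter takes three-eighths of $16,128,000 = $6,048,000. The remaining $10,080,000 passes to the descendants.
The descendants' portion ($10,080,000) is divided into 6 shares of $1,680,000: Gwendolyn, Rangi, and Yevgeni each take $1,680,000; Jakob's $1,680,000 share passes to Jakob's issue; Xiomara's $1,680,000 share passes to Xiomara's issue; Benedek's $1,680,000 share passes to Benedek's issue.
Jakob's share ($1,680,000) is divided into 3 shares of $560,000: Qadir, Farrukh, and Tamsin each take $560,000.
Xiomara's share ($1,680,000) passes entirely to Yolanda.
Benedek's share ($1,680,000) is divided into 4 shares of $420,000: Nell, Vance, and Celia each take $420,000; Wiremu's $420,000 share passes to Wiremu's issue.
Wiremu's share ($420,000) passes entirely to Dora.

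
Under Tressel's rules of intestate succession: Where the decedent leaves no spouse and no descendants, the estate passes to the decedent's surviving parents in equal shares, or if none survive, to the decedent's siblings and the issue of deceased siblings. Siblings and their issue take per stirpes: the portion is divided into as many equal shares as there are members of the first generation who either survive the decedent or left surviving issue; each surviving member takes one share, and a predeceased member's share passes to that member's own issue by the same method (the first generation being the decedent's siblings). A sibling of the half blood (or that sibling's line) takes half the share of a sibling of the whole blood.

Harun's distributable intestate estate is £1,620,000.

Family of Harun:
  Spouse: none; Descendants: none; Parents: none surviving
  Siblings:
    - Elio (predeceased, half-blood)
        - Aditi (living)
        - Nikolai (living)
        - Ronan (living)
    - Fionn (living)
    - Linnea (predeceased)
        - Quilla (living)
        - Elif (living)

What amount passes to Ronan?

Ronan receives £108,000.

The entire £1,620,000 passes to the siblings and their issue.
Counting each half-blood sibling's line as half a unit, there are 5/2 units in £1,620,000, so one unit is £648,000. Whole-blood lines (Fionn and Linnea) take £648,000 each; half-blood lines (Elio) take £324,000 each.
Elio's share (£324,000) is divided into 3 shares of £108,000: Aditi, Nikolai, and Ronan each take £108,000.
Linnea's share (£648,000) is divided into 2 shares of £324,000: Quilla and Elif each take £324,000.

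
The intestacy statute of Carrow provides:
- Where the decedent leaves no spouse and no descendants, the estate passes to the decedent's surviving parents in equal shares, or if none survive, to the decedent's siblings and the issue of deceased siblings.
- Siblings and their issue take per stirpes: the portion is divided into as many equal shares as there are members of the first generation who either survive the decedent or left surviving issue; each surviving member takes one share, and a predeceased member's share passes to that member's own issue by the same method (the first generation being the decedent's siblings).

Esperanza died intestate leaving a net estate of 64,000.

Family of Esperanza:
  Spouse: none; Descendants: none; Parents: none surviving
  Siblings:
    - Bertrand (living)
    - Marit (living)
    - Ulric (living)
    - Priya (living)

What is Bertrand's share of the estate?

The entire 64,000 passes to the siblings and their issue.
That amount (64,000) is divided into 4 shares of 16,000: Bertrand, Marit, Ulric, and Priya each take 16,000.

Bertrand receives 16,000.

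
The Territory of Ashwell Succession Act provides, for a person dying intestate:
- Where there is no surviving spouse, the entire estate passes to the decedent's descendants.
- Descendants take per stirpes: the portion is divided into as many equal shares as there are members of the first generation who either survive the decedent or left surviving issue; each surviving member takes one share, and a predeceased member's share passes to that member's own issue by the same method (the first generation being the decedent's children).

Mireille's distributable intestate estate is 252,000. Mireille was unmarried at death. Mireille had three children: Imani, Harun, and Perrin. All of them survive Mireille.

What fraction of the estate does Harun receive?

Harun receives 1/3 of the estate.

The entire 252,000 passes to the descendants.
That amount (252,000) is divided into 3 shares of 84,000: Imani, Harun, and Perrin each take 84,000.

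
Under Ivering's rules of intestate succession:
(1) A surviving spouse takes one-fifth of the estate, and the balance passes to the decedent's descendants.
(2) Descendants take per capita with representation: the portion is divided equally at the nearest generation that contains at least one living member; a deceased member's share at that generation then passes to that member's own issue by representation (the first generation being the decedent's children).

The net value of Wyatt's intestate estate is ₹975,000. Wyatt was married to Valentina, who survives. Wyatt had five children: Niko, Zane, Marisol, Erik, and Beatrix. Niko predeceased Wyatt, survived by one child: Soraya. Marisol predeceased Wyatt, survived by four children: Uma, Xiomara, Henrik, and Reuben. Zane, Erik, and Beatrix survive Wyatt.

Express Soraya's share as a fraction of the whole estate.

Valentina takes one-fifth of ₹975,000 = ₹195,000. The remaining ₹780,000 passes to the descendants.
The descendants' portion (₹780,000) is divided into 5 shares of ₹156,000: Zane, Erik, and Beatrix each take ₹156,000; Niko's ₹156,000 share passes to Niko's issue; Marisol's ₹156,000 share passes to Marisol's issue.
Niko's share (₹156,000) passes entirely to Soraya.
Marisol's share (₹156,000) is divided into 4 shares of ₹39,000: Uma, Xiomara, Henrik, and Reuben each take ₹39,000.

Soraya receives 4/25 of the estate.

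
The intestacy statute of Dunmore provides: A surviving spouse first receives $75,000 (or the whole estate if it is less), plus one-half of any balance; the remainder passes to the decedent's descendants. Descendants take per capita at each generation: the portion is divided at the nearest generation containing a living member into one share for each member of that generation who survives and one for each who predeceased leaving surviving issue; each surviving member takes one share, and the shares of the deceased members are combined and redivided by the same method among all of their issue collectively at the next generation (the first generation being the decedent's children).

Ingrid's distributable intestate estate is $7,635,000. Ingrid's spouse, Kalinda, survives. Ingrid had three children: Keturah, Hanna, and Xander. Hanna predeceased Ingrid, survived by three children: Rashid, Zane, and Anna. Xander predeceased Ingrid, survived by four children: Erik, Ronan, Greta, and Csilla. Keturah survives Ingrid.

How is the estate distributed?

Kalinda: $3,855,000; Keturah: $1,260,000; Rashid: $360,000; Zane: $360,000; Anna: $360,000; Erik: $360,000; Ronan: $360,000; Greta: $360,000; Csilla: $360,000

Kalinda first takes $75,000, leaving a balance of $7,560,000. Kalinda then takes one-half of the balance ($3,780,000), for a total of $3,855,000. The remaining $3,780,000 passes to the descendants.
The descendants' portion ($3,780,000) is divided at the children's generation into 3 shares of $1,260,000. Keturah takes $1,260,000. The 2 shares of the deceased (Hanna and Xander) are combined into a pool of $2,520,000.
That pool ($2,520,000) is divided at the grandchildren's generation equally among Rashid, Zane, Anna, Erik, Ronan, Greta, and Csilla: $360,000 each.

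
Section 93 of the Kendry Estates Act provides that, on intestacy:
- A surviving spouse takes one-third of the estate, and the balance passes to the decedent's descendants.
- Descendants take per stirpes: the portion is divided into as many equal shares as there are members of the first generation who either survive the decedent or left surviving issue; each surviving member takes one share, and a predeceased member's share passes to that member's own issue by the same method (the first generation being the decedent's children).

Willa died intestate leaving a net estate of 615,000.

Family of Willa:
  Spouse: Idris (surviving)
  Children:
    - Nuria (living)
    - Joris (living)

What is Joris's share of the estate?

Idris takes one-third of 615,000 = 205,000. The remaining 410,000 passes to the descendants.
The descendants' portion (410,000) is divided into 2 shares of 205,000: Nuria and Joris each take 205,000.

Joris receives 205,000.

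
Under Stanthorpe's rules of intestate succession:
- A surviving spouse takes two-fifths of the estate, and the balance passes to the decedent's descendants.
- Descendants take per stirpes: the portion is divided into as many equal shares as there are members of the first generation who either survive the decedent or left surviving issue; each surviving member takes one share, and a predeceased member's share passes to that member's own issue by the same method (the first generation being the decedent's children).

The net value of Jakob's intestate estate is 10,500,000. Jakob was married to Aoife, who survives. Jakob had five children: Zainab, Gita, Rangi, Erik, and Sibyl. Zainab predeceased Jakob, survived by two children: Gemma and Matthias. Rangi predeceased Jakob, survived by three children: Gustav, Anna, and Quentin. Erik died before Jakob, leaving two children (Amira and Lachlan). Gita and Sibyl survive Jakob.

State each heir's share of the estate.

Aoife takes two-fifths of 10,500,000 = 4,200,000. The remaining 6,300,000 passes to the descendants.
The descendants' portion (6,300,000) is divided into 5 shares of 1,260,000: Gita and Sibyl each take 1,260,000; Zainab's 1,260,000 share passes to Zainab's issue; Rangi's 1,260,000 share passes to Rangi's issue; Erik's 1,260,000 share passes to Erik's issue.
Zainab's share (1,260,000) is divided into 2 shares of 630,000: Gemma and Matthias each take 630,000.
Rangi's share (1,260,000) is divided into 3 shares of 420,000: Gustav, Anna, and Quentin each take 420,000.
Erik's share (1,260,000) is divided into 2 shares of 630,000: Amira and Lachlan each take 630,000.

Aoife: 4,200,000; Gemma: 630,000; Matthias: 630,000; Gita: 1,260,000; Gustav: 420,000; Anna: 420,000; Quentin: 420,000; Amira: 630,000; Lachlan: 630,000; Sibyl: 1,260,000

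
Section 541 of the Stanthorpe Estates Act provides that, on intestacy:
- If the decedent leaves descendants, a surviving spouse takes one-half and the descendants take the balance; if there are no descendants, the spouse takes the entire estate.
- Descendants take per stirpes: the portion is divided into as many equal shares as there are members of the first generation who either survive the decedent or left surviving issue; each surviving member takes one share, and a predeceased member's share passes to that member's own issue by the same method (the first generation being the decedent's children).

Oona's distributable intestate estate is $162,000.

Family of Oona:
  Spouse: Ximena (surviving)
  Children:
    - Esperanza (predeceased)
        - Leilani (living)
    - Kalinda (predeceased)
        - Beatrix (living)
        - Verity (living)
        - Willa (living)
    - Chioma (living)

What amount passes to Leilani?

Ximena takes one-half of $162,000 = $81,000. The remaining $81,000 passes to the descendants.
The descendants' portion ($81,000) is divided into 3 shares of $27,000: Chioma takes $27,000; Esperanza's $27,000 share passes to Esperanza's issue; Kalinda's $27,000 share passes to Kalinda's issue.
Esperanza's share ($27,000) passes entirely to Leilani.
Kalinda's share ($27,000) is divided into 3 shares of $9,000: Beatrix, Verity, and Willa each take $9,000.

Leilani receives $27,000.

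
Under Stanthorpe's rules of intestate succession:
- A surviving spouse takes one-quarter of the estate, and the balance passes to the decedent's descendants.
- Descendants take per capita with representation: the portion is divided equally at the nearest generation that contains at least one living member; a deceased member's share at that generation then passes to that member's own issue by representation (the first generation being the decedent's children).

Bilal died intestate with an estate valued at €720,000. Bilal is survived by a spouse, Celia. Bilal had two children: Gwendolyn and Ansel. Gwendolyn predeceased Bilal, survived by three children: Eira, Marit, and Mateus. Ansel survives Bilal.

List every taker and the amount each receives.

Celia: €180,000; Eira: €90,000; Marit: €90,000; Mateus: €90,000; Ansel: €270,000

Celia takes one-quarter of €720,000 = €180,000. The remaining €540,000 passes to the descendants.
The descendants' portion (€540,000) is divided into 2 shares of €270,000: Ansel takes €270,000; Gwendolyn's €270,000 share passes to Gwendolyn's issue.
Gwendolyn's share (€270,000) is divided into 3 shares of €90,000: Eira, Marit, and Mateus each take €90,000.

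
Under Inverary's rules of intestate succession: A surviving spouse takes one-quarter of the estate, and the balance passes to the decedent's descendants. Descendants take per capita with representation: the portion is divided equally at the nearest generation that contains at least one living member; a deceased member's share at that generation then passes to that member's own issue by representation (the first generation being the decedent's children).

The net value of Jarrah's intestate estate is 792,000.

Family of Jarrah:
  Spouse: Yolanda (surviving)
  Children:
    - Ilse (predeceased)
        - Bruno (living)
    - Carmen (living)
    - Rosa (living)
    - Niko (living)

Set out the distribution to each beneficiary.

Yolanda takes one-quarter of 792,000 = 198,000. The remaining 594,000 passes to the descendants.
The descendants' portion (594,000) is divided into 4 shares of 148,500: Carmen, Rosa, and Niko each take 148,500; Ilse's 148,500 share passes to Ilse's issue.
Ilse's share (148,500) passes entirely to Bruno.

Yolanda: 198,000; Bruno: 148,500; Carmen: 148,500; Rosa: 148,500; Niko: 148,500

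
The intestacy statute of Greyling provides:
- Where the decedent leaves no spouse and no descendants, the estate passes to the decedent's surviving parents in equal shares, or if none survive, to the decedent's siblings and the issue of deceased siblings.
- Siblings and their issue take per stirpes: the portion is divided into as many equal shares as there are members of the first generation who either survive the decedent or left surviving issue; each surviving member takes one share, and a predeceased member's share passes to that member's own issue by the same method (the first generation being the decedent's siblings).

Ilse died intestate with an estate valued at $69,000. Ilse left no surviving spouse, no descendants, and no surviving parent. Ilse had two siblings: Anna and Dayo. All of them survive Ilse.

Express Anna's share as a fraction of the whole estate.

Anna receives 1/2 of the estate.

The entire $69,000 passes to the siblings and their issue.
That amount ($69,000) is divided into 2 shares of $34,500: Anna and Dayo each take $34,500.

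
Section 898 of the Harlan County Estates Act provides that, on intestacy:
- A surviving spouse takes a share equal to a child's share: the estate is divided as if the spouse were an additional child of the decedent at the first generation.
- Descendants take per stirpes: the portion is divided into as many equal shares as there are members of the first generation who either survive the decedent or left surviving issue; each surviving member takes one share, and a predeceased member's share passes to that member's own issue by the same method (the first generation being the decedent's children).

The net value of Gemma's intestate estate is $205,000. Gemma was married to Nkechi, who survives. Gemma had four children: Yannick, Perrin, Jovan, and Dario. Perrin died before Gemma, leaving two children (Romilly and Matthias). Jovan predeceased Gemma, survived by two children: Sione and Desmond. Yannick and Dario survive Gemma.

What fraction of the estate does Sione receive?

Sione receives 1/10 of the estate.

The spouse counts as an additional share at the children's level, so there are 5 primary shares of $41,000. Nkechi takes one such share ($41,000).
The children's combined portion ($164,000) is divided into 4 shares of $41,000: Yannick and Dario each take $41,000; Perrin's $41,000 share passes to Perrin's issue; Jovan's $41,000 share passes to Jovan's issue.
Perrin's share ($41,000) is divided into 2 shares of $20,500: Romilly and Matthias each take $20,500.
Jovan's share ($41,000) is divided into 2 shares of $20,500: Sione and Desmond each take $20,500.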